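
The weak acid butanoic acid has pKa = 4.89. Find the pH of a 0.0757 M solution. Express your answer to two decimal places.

pH = 3.01

CH3(CH2)2COOH ⇌ CH3(CH2)2COO- + H+
Ka = 10^(−4.89) = 1.29 × 10^-5
From the ICE table, Ka = [H+]²/(0.0757 − [H+]) = 1.29 × 10^-5.
Assume [H+] ≪ 0.0757: [H+] ≈ √(1.29 × 10^-5 × 0.0757) = 9.88 × 10^-4 M
Check: 1.3% ionized — well under 5%, approximation valid.
pH = −log(9.88 × 10^-4) = 3.01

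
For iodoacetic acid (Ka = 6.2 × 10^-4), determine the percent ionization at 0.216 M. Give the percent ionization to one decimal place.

5.2%

ICH2COOH ⇌ ICH2COO- + H+; let x = [H+] at equilibrium.
Solve x² + 0.00062x − 0.000134 = 0 → x = 1.13 × 10^-2 M
% ionization = x/C₀ × 100% = 1.13 × 10^-2/0.216 × 100% = 5.2%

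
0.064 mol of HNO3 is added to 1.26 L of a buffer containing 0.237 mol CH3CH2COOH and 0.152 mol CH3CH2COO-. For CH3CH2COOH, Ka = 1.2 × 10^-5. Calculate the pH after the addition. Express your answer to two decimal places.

pH = 4.39

After neutralization: n(CH3CH2COOH) = 0.301 mol, n(CH3CH2COO-) = 0.088 mol.
pKa = −log(1.2 × 10^-5) = 4.921
pH = pKa + log([A⁻]/[HA]) = 4.921 + log(0.088/0.301) = 4.921 -0.534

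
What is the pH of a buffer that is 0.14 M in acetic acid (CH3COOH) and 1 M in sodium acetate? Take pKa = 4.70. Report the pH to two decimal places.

pH = 5.55

pH = pKa + log([A⁻]/[HA]) = 4.70 + log(1/0.14)
pH = 4.70 + (+0.854) = 5.55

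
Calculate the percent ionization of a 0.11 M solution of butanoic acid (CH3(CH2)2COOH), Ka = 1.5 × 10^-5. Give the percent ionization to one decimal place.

CH3(CH2)2COOH ⇌ CH3(CH2)2COO- + H+; let x = [H+] at equilibrium.
x ≈ √(Ka·C₀) = √(1.5 × 10^-5 × 0.11) = 1.28 × 10^-3 M
% ionization = x/C₀ × 100% = 1.28 × 10^-3/0.11 × 100% = 1.2%

1.2%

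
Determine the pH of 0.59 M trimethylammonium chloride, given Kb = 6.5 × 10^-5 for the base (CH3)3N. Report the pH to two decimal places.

pH = 5.02

(CH3)3NH+ is the conjugate acid of the weak base (CH3)3N.
Ka = Kw/Kb = 1.0×10^-14 / 6.5 × 10^-5 = 1.54 × 10^-10
From the ICE table, Ka = [H+]²/(0.59 − [H+]) = 1.54 × 10^-10.
Assume [H+] ≪ 0.59: [H+] ≈ √(1.54 × 10^-10 × 0.59) = 9.53 × 10^-6 M
([H+]/C₀ = 0.0016% < 5%, so the approximation holds.)
pH = −log[H+] = −log(9.53 × 10^-6) = 5.02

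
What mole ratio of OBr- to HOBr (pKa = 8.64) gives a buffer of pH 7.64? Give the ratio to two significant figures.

pH = pKa + log(r) ⇒ log(r) = 7.64 − 8.64 = -1.00
r = [OBr-]/[HOBr] = 10^(-1.00) = 0.1

ratio = 0.10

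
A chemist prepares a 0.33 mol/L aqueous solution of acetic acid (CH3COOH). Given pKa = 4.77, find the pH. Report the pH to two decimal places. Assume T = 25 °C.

CH3COOH ⇌ CH3COO- + H+
Ka = 10^(−4.77) = 1.70 × 10^-5
Ka = x²/(0.33 − x) = 1.70 × 10^-5
Neglecting x in the denominator: x = √(1.70 × 10^-5 × 0.33) = 2.37 × 10^-3 M
pH = −log(2.37 × 10^-3) = 2.63

pH = 2.63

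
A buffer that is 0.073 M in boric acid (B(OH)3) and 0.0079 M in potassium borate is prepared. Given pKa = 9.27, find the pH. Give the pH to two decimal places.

pH = 8.30

Henderson–Hasselbalch: pH = pKa + log([B(OH)4-]/[B(OH)3]) = 9.27 + log(0.0079/0.073)
pH = 9.27 + (-0.966) = 8.30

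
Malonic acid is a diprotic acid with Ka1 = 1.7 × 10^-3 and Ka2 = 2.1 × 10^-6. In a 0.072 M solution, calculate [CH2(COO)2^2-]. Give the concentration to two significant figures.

First ionization gives [H+] ≈ [CH2(COOH)COO-] = 1.02 × 10^-2 M.
Second step: Ka2 = [H+][CH2(COO)2^2-]/[CH2(COOH)COO-] ≈ [CH2(COO)2^2-] (since [H+] ≈ [CH2(COOH)COO-]).
So [CH2(COO)2^2-] ≈ Ka2.

2.1 × 10^-6 M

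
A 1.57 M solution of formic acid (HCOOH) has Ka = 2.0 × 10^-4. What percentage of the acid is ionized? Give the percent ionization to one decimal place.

1.1%

HCOOH ⇌ HCOO- + H+; let x = [H+] at equilibrium.
x ≈ √(Ka·C₀) = √(2.0 × 10^-4 × 1.57) = 1.77 × 10^-2 M
% ionization = x/C₀ × 100% = 1.77 × 10^-2/1.57 × 100% = 1.1%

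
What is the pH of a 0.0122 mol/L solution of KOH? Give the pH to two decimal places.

KOH is a strong base; [OH-] = 0.0122 M.
pOH = -log(0.0122) = 1.91
pH = 14.00 - 1.91 = 12.09

pH = 12.09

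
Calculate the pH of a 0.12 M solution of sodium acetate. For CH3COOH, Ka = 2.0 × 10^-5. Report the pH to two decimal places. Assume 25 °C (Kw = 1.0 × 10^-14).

CH3COO- is the conjugate base of the weak acid CH3COOH.
Kb = Kw/Ka = 1.0×10^-14 / 2.0 × 10^-5 = 5.00 × 10^-10
From the ICE table, Kb = [OH-]²/(0.12 − [OH-]) = 5.00 × 10^-10.
Neglecting [OH-] in the denominator: [OH-] = √(5.00 × 10^-10 × 0.12) = 7.75 × 10^-6 M
([OH-]/C₀ = 0.0065% < 5%, so the approximation holds.)
pOH = −log(7.75 × 10^-6) = 5.11; pH = 14.00 − 5.11 = 8.89

pH = 8.89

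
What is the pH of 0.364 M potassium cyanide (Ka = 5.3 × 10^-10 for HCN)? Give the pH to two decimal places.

CN- is the conjugate base of the weak acid HCN.
Kb = Kw/Ka = 1.0×10^-14 / 5.3 × 10^-10 = 1.89 × 10^-5
From the ICE table, Kb = [OH-]²/(0.364 − [OH-]) = 1.89 × 10^-5.
Since Kb ≪ C₀, [OH-] ≈ √(Kb·C₀) = 2.62 × 10^-3 M.
([OH-]/C₀ = 0.72% < 5%, so the approximation holds.)
pOH = 2.58, so pH = 14.00 − pOH = 11.42

pH = 11.42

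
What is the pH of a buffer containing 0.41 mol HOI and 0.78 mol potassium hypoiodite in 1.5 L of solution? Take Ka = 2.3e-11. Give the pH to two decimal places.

pH = 10.92

pKa = −log(2.3 × 10^-11) = 10.638
Henderson–Hasselbalch: pH = pKa + log([OI-]/[HOI]) = 10.638 + log(0.78/0.41)
pH = 10.638 + (+0.279) = 10.92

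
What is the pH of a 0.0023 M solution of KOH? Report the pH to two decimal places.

KOH is a strong base; [OH-] = 0.0023 M.
pOH = -log(0.0023) = 2.64
pH = 14.00 - 2.64 = 11.36

pH = 11.36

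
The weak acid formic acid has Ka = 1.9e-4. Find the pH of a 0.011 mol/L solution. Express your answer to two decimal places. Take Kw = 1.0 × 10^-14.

HCOOH ⇌ HCOO- + H+
Let x = [H+] at equilibrium. Ka = x²/(0.011 − x).
x is not negligible relative to C₀; solve x² + 0.00019·x − 2.09e-06 = 0.
x = [−0.00019 + √(0.00019² + 8.36e-06)]/2 = 1.35 × 10^-3 M
pH = −log(1.35 × 10^-3) = 2.87

pH = 2.87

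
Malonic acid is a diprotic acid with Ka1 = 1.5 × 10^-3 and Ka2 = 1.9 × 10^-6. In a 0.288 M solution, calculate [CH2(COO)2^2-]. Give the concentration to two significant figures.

First ionization gives [H+] ≈ [CH2(COOH)COO-] = 2.00 × 10^-2 M.
Second step: Ka2 = [H+][CH2(COO)2^2-]/[CH2(COOH)COO-] ≈ [CH2(COO)2^2-] (since [H+] ≈ [CH2(COOH)COO-]).
So [CH2(COO)2^2-] ≈ Ka2.

1.9 × 10^-6 M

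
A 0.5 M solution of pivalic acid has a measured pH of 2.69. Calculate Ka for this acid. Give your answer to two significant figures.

Ka = 8.4 × 10^-6

[H+] = 10^(-2.69) = 2.04 × 10^-3 M
At equilibrium [HA] = 0.5 − 2.04 × 10^-3 = 4.98 × 10^-1 M
Ka = [H+][A-]/[HA] = (2.04 × 10^-3)² / 4.98 × 10^-1 = 8.4 × 10^-6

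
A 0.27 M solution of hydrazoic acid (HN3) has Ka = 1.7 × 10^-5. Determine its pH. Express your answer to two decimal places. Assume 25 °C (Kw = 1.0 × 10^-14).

HN3 ⇌ N3- + H+
Ka = [H+]²/(0.27 − [H+]) = 1.7 × 10^-5
Since Ka ≪ C₀, [H+] ≈ √(Ka·C₀) = 2.14 × 10^-3 M.
([H+]/C₀ = 0.79% < 5%, so the approximation holds.)
pH = −log[H+] = −log(2.14 × 10^-3) = 2.67

pH = 2.67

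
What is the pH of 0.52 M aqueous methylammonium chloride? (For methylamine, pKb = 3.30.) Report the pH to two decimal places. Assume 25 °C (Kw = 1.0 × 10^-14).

pH = 5.49

CH3NH3+ is the conjugate acid of the weak base CH3NH2.
Kb = 10^(−3.30) = 5.01 × 10^-4
Ka = Kw/Kb = 1.0×10^-14 / 5.01 × 10^-4 = 2.00 × 10^-11
From the ICE table, Ka = x²/(0.52 − x) = 2.00 × 10^-11.
Neglecting x in the denominator: x = √(2.00 × 10^-11 × 0.52) = 3.22 × 10^-6 M
(x/C₀ = 0.00062% < 5%, so the approximation holds.)
pH = −log(3.22 × 10^-6) = 5.49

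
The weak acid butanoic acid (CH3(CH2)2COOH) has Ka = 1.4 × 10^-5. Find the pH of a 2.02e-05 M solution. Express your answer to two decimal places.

pH = 4.95

CH3(CH2)2COOH ⇌ CH3(CH2)2COO- + H+
From the ICE table, Ka = x²/(2.02e-05 − x) = 1.4 × 10^-5.
x is not negligible relative to C₀; solve x² + 1.4e-05·x − 2.83e-10 = 0.
x = (−Ka + √(Ka² + 4·Ka·C₀))/2 = 1.12 × 10^-5 M
pH = −log(1.12 × 10^-5) = 4.95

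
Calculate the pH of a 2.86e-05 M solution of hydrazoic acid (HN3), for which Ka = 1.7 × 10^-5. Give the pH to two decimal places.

HN3 ⇌ N3- + H+
From the ICE table, Ka = [H+]²/(2.86e-05 − [H+]) = 1.7 × 10^-5.
Here C₀/Ka ≈ 1.68, so the small-[H+] approximation fails. Use the quadratic:
[H+] = (−Ka + √(Ka² + 4·Ka·C₀))/2 = 1.51 × 10^-5 M
pH = −log(1.51 × 10^-5) = 4.82

pH = 4.82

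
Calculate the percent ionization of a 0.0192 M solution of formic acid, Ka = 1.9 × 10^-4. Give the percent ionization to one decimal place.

9.5%

HCOOH ⇌ HCOO- + H+; let x = [H+] at equilibrium.
Solve x² + 0.00019x − 3.65e-06 = 0 → x = 1.82 × 10^-3 M
% ionization = x/C₀ × 100% = 1.82 × 10^-3/0.0192 × 100% = 9.5%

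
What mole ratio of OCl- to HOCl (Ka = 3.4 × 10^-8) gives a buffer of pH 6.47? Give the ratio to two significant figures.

pKa = -log(3.4 × 10^-8) = 7.469
pH = pKa + log(r) ⇒ log(r) = 6.47 − 7.469 = -0.999
r = [OCl-]/[HOCl] = 10^(-0.999) = 0.1

ratio = 0.10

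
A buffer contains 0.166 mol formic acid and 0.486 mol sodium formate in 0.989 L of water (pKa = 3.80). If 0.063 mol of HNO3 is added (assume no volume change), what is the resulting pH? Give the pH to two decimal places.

After neutralization: n(HCOOH) = 0.229 mol, n(HCOO-) = 0.423 mol.
pH = pKa + log([A⁻]/[HA]) = 3.80 + log(0.423/0.229) = 3.80 +0.267

pH = 4.07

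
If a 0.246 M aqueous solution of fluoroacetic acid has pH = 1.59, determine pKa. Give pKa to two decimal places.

pKa = 2.52

[H+] = 10^(-1.59) = 2.57 × 10^-2 M
At equilibrium [HA] = 0.246 − 2.57 × 10^-2 = 2.20 × 10^-1 M
Ka = [H+][A-]/[HA] = (2.57 × 10^-2)² / 2.20 × 10^-1 = 3.00 × 10^-3
pKa = -log(3.00 × 10^-3) = 2.52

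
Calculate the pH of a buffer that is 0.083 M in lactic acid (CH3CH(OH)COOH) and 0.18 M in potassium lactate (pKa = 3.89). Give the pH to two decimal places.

Henderson–Hasselbalch: pH = pKa + log([CH3CH(OH)COO-]/[CH3CH(OH)COOH]) = 3.89 + log(0.18/0.083)
pH = 3.89 + (+0.336) = 4.23

pH = 4.23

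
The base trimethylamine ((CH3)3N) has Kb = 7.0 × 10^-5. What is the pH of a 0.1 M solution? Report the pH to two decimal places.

pH = 11.42

(CH3)3N + H2O ⇌ (CH3)3NH+ + OH-
From the ICE table, Kb = [OH-]²/(0.1 − [OH-]) = 7.0 × 10^-5.
Neglecting [OH-] in the denominator: [OH-] = √(7.0 × 10^-5 × 0.1) = 2.65 × 10^-3 M
([OH-]/C₀ = 2.6% < 5%, so the approximation holds.)
pOH = −log(2.65 × 10^-3) = 2.58; pH = 14.00 − 2.58 = 11.42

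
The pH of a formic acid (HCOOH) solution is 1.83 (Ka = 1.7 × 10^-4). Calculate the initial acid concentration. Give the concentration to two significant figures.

[H+] = 10^(-1.83) = 1.48 × 10^-2 M = x
Ka = x²/(C₀ − x) ⇒ C₀ = x + x²/Ka
C₀ = 1.48 × 10^-2 + (1.48 × 10^-2)²/(1.7 × 10^-4) = 1.30 M

C₀ = 1.3 M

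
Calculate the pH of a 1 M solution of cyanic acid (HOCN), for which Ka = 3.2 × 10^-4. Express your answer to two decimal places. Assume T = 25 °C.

HOCN ⇌ OCN- + H+
Ka = [H+]²/(1 − [H+]) = 3.2 × 10^-4
Neglecting [H+] in the denominator: [H+] = √(3.2 × 10^-4 × 1) = 1.79 × 10^-2 M
Check: 1.8% ionized — well under 5%, approximation valid.
pH = −log(1.79 × 10^-2) = 1.75

pH = 1.75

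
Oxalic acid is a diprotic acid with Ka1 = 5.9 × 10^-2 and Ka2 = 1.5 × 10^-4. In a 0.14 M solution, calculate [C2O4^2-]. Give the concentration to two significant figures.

1.5 × 10^-4 M

First ionization gives [H+] ≈ [HC2O4-] = 6.61 × 10^-2 M.
Second step: Ka2 = [H+][C2O4^2-]/[HC2O4-] ≈ [C2O4^2-] (since [H+] ≈ [HC2O4-]).
So [C2O4^2-] ≈ Ka2.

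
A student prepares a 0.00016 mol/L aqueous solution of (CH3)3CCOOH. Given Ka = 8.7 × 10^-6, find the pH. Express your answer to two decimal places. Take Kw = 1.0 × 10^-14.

pH = 4.48

(CH3)3CCOOH ⇌ (CH3)3CCOO- + H+
From the ICE table, Ka = [H+]²/(0.00016 − [H+]) = 8.7 × 10^-6.
Here C₀/Ka ≈ 18.4, so the small-[H+] approximation fails. Use the quadratic:
[H+] = [−8.7e-06 + √(8.7e-06² + 5.57e-09)]/2 = 3.32 × 10^-5 M
pH = −log[H+] = −log(3.32 × 10^-5) = 4.48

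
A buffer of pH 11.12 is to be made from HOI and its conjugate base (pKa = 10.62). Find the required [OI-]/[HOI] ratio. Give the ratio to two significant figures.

pH = pKa + log(r) ⇒ log(r) = 11.12 − 10.62 = +0.50
r = [OI-]/[HOI] = 10^(+0.50) = 3.16

ratio = 3.2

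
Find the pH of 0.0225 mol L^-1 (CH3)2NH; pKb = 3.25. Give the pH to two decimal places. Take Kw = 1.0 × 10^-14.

pH = 11.52

(CH3)2NH + H2O ⇌ (CH3)2NH2+ + OH-
Kb = 10^(−3.25) = 5.62 × 10^-4
Kb = x²/(0.0225 − x) = 5.62 × 10^-4
Here C₀/Kb ≈ 40, so the small-x approximation fails. Use the quadratic:
x = (−Kb + √(Kb² + 4·Kb·C₀))/2 = 3.29 × 10^-3 M
pOH = 2.48, so pH = 14.00 − pOH = 11.52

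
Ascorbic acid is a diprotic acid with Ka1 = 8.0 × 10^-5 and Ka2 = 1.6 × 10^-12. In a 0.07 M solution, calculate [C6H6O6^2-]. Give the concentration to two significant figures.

First ionization gives [H+] ≈ [HC6H6O6-] = 2.37 × 10^-3 M.
Second step: Ka2 = [H+][C6H6O6^2-]/[HC6H6O6-] ≈ [C6H6O6^2-] (since [H+] ≈ [HC6H6O6-]).
So [C6H6O6^2-] ≈ Ka2.

1.6 × 10^-12 M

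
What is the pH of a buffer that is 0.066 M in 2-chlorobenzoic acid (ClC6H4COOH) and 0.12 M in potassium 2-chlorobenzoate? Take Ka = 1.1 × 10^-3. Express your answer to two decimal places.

pH = 3.22

pKa = −log(1.1 × 10^-3) = 2.959
Using pH = pKa + log([base]/[acid]) with [base]/[acid] = 0.12/0.066:
pH = 2.959 + (+0.260) = 3.22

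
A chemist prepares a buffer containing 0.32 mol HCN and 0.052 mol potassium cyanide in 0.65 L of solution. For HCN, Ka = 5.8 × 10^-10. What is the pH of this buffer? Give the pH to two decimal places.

pKa = −log(5.8 × 10^-10) = 9.237
Henderson–Hasselbalch: pH = pKa + log([CN-]/[HCN]) = 9.237 + log(0.052/0.32)
pH = 9.237 + (-0.789) = 8.45

pH = 8.45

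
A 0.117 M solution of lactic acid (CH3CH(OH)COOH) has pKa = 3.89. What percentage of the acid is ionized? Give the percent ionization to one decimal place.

CH3CH(OH)COOH ⇌ CH3CH(OH)COO- + H+; let x = [H+] at equilibrium.
Ka = 10^(−3.89) = 1.29 × 10^-4
x ≈ √(Ka·C₀) = √(1.29 × 10^-4 × 0.117) = 3.88 × 10^-3 M
Fraction ionized = 3.88 × 10^-3 / 0.117 = 0.0332 → 3.3%

3.3%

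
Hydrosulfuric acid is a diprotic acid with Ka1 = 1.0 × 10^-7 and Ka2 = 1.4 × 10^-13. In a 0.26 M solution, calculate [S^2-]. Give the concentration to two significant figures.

1.4 × 10^-13 M

First ionization gives [H+] ≈ [HS-] = 1.61 × 10^-4 M.
Second step: Ka2 = [H+][S^2-]/[HS-] ≈ [S^2-] (since [H+] ≈ [HS-]).
So [S^2-] ≈ Ka2.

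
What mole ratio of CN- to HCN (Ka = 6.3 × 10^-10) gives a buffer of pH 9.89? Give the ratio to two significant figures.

ratio = 4.9

pKa = -log(6.3 × 10^-10) = 9.201
pH = pKa + log(r) ⇒ log(r) = 9.89 − 9.201 = +0.689
r = [CN-]/[HCN] = 10^(+0.689) = 4.89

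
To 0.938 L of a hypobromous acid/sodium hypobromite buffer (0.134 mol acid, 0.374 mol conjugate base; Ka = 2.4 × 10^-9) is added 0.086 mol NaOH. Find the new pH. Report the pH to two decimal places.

After neutralization: n(HOBr) = 0.048 mol, n(OBr-) = 0.46 mol.
pKa = −log(2.4 × 10^-9) = 8.620
pH = pKa + log([A⁻]/[HA]) = 8.620 + log(0.46/0.048) = 8.620 +0.982

pH = 9.60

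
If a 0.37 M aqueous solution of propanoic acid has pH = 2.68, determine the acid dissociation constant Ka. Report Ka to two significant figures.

[H+] = 10^(-2.68) = 2.09 × 10^-3 M
At equilibrium [HA] = 0.37 − 2.09 × 10^-3 = 3.68 × 10^-1 M
Ka = [H+][A-]/[HA] = (2.09 × 10^-3)² / 3.68 × 10^-1 = 1.2 × 10^-5

Ka = 1.2 × 10^-5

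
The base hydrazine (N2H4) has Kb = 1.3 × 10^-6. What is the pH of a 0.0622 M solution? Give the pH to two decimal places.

N2H4 + H2O ⇌ N2H5+ + OH-
Kb = x²/(0.0622 − x) = 1.3 × 10^-6
Neglecting x in the denominator: x = √(1.3 × 10^-6 × 0.0622) = 2.84 × 10^-4 M
(x/C₀ = 0.46% < 5%, so the approximation holds.)
pOH = −log(2.84 × 10^-4) = 3.55; pH = 14.00 − 3.55 = 10.45

pH = 10.45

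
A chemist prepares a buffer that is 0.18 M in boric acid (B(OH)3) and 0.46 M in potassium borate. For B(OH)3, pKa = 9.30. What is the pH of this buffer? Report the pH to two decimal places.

pH = 9.71

Henderson–Hasselbalch: pH = pKa + log([B(OH)4-]/[B(OH)3]) = 9.30 + log(0.46/0.18)
pH = 9.30 + (+0.407) = 9.71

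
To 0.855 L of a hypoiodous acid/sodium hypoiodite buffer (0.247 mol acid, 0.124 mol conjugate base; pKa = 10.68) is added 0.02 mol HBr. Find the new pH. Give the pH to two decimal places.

pH = 10.27

After neutralization: n(HOI) = 0.267 mol, n(OI-) = 0.104 mol.
Henderson–Hasselbalch with mole ratio 0.104/0.267: pH = 10.68 + (-0.409)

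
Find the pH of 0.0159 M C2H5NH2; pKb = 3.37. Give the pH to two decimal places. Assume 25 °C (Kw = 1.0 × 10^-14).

pH = 11.38

C2H5NH2 + H2O ⇌ C2H5NH3+ + OH-
Kb = 10^(−3.37) = 4.27 × 10^-4
Kb = x²/(0.0159 − x) = 4.27 × 10^-4
Here C₀/Kb ≈ 37.2, so the small-x approximation fails. Use the quadratic:
x = [−0.000427 + √(0.000427² + 2.72e-05)]/2 = 2.40 × 10^-3 M
pOH = −log(2.40 × 10^-3) = 2.62; pH = 14.00 − 2.62 = 11.38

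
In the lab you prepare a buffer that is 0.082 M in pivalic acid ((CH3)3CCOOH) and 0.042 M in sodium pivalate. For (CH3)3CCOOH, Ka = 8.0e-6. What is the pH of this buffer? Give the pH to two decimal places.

pKa = −log(8.0 × 10^-6) = 5.097
pH = pKa + log([A⁻]/[HA]) = 5.097 + log(0.042/0.082)
pH = 5.097 + (-0.291) = 4.81

pH = 4.81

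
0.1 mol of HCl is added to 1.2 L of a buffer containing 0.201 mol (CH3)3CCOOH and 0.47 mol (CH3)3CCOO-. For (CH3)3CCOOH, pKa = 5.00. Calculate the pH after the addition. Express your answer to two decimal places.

After neutralization: n((CH3)3CCOOH) = 0.301 mol, n((CH3)3CCOO-) = 0.37 mol.
pH = pKa + log(n_(CH3)3CCOO-/n_(CH3)3CCOOH) = 5.00 + log(0.37/0.301) = 5.00 + (+0.090)

pH = 5.09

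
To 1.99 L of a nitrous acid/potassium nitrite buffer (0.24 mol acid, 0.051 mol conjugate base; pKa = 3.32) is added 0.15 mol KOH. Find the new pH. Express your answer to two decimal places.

pH = 3.67

OH- converts HNO2 to NO2-: HNO2 → 0.09 mol, NO2- → 0.201 mol.
pH = pKa + log(n_NO2-/n_HNO2) = 3.32 + log(0.201/0.09) = 3.32 + (+0.349)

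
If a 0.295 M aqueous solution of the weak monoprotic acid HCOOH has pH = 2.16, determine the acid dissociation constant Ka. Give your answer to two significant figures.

[H+] = 10^(-2.16) = 6.92 × 10^-3 M
At equilibrium [HA] = 0.295 − 6.92 × 10^-3 = 2.88 × 10^-1 M
Ka = [H+][A-]/[HA] = (6.92 × 10^-3)² / 2.88 × 10^-1 = 1.7 × 10^-4

Ka = 1.7 × 10^-4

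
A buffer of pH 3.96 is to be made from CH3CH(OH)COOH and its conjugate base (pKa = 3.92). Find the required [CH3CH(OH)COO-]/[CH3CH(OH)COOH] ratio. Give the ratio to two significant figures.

pH = pKa + log(r) ⇒ log(r) = 3.96 − 3.92 = +0.04
r = [CH3CH(OH)COO-]/[CH3CH(OH)COOH] = 10^(+0.04) = 1.1

ratio = 1.1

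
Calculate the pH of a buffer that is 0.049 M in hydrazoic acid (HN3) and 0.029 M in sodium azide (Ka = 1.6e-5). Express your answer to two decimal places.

pKa = −log(1.6 × 10^-5) = 4.796
Using pH = pKa + log([base]/[acid]) with [base]/[acid] = 0.029/0.049:
pH = 4.796 + (-0.228) = 4.57

pH = 4.57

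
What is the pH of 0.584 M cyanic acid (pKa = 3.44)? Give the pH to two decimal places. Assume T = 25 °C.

HOCN ⇌ OCN- + H+
Ka = 10^(−3.44) = 3.63 × 10^-4
Ka = [H+]²/(0.584 − [H+]) = 3.63 × 10^-4
Assume [H+] ≪ 0.584: [H+] ≈ √(3.63 × 10^-4 × 0.584) = 1.46 × 10^-2 M
Check: 2.5% ionized — well under 5%, approximation valid.
pH = −log(1.46 × 10^-2) = 1.84

pH = 1.84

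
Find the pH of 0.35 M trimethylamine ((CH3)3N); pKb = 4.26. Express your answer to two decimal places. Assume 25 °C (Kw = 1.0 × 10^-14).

pH = 11.64

(CH3)3N + H2O ⇌ (CH3)3NH+ + OH-
Kb = 10^(−4.26) = 5.50 × 10^-5
From the ICE table, Kb = [OH-]²/(0.35 − [OH-]) = 5.50 × 10^-5.
Neglecting [OH-] in the denominator: [OH-] = √(5.50 × 10^-5 × 0.35) = 4.39 × 10^-3 M
pOH = 2.36, so pH = 14.00 − pOH = 11.64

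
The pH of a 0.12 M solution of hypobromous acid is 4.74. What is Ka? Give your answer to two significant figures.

Ka = 2.8 × 10^-9

[H+] = 10^(-4.74) = 1.82 × 10^-5 M
At equilibrium [HA] = 0.12 − 1.82 × 10^-5 = 1.20 × 10^-1 M
Ka = [H+][A-]/[HA] = (1.82 × 10^-5)² / 1.20 × 10^-1 = 2.8 × 10^-9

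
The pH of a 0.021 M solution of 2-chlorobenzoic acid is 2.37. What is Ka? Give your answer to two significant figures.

Ka = 1.1 × 10^-3

[H+] = 10^(-2.37) = 4.27 × 10^-3 M
At equilibrium [HA] = 0.021 − 4.27 × 10^-3 = 1.67 × 10^-2 M
Ka = [H+][A-]/[HA] = (4.27 × 10^-3)² / 1.67 × 10^-2 = 1.1 × 10^-3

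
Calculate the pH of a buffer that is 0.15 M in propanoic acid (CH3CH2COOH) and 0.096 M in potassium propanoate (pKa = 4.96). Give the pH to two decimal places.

pH = 4.77

pH = pKa + log([A⁻]/[HA]) = 4.96 + log(0.096/0.15)
pH = 4.96 + (-0.194) = 4.77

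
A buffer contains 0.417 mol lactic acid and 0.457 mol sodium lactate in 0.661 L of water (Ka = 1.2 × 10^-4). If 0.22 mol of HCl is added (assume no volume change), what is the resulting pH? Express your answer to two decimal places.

pH = 3.49

After neutralization: n(CH3CH(OH)COOH) = 0.637 mol, n(CH3CH(OH)COO-) = 0.237 mol.
pKa = −log(1.2 × 10^-4) = 3.921
Henderson–Hasselbalch with mole ratio 0.237/0.637: pH = 3.921 + (-0.429)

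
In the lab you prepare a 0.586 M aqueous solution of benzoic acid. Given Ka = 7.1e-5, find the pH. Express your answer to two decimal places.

pH = 2.19

C6H5COOH ⇌ C6H5COO- + H+
From the ICE table, Ka = [H+]²/(0.586 − [H+]) = 7.1 × 10^-5.
Since Ka ≪ C₀, [H+] ≈ √(Ka·C₀) = 6.45 × 10^-3 M.
Check: 1.1% ionized — well under 5%, approximation valid.
pH = −log[H+] = −log(6.45 × 10^-3) = 2.19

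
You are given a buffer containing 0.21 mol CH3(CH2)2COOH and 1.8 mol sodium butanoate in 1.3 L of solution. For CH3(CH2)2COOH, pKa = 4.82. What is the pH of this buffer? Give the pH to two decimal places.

pH = 5.75

pH = pKa + log([A⁻]/[HA]) = 4.82 + log(1.8/0.21)
pH = 4.82 + (+0.933) = 5.75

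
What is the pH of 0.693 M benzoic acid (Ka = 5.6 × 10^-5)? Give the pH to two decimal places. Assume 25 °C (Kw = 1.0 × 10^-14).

C6H5COOH ⇌ C6H5COO- + H+
From the ICE table, Ka = [H+]²/(0.693 − [H+]) = 5.6 × 10^-5.
Neglecting [H+] in the denominator: [H+] = √(5.6 × 10^-5 × 0.693) = 6.23 × 10^-3 M
Check: 0.9% ionized — well under 5%, approximation valid.
pH = −log[H+] = −log(6.23 × 10^-3) = 2.21

pH = 2.21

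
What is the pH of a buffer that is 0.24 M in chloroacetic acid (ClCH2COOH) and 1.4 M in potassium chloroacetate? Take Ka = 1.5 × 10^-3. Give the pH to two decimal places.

pKa = −log(1.5 × 10^-3) = 2.824
Using pH = pKa + log([base]/[acid]) with [base]/[acid] = 1.4/0.24:
pH = 2.824 + (+0.766) = 3.59

pH = 3.59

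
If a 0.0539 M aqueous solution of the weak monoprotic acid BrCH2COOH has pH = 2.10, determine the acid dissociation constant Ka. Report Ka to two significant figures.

Ka = 1.4 × 10^-3

[H+] = 10^(-2.10) = 7.94 × 10^-3 M
At equilibrium [HA] = 0.0539 − 7.94 × 10^-3 = 4.60 × 10^-2 M
Ka = [H+][A-]/[HA] = (7.94 × 10^-3)² / 4.60 × 10^-2 = 1.4 × 10^-3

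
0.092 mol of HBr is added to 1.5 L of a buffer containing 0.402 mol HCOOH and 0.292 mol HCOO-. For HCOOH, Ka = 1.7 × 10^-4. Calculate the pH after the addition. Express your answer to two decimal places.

Added H+ converts HCOO- to HCOOH: HCOOH → 0.494 mol, HCOO- → 0.2 mol.
pKa = −log(1.7 × 10^-4) = 3.770
pH = pKa + log([A⁻]/[HA]) = 3.770 + log(0.2/0.494) = 3.770 -0.393

pH = 3.38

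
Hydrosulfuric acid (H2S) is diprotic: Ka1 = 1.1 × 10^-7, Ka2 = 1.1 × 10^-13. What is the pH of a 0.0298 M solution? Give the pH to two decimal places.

Since Ka1 ≫ Ka2, the first ionization dominates [H+].
Ka1 = x²/(0.0298 − x) = 1.1 × 10^-7
x ≈ √(1.1 × 10^-7 × 0.0298) = 5.73 × 10^-5 M
pH = −log(5.73 × 10^-5) = 4.24

pH = 4.24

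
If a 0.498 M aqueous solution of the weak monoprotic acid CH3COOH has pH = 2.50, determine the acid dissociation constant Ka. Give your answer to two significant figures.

Ka = 2.0 × 10^-5

[H+] = 10^(-2.50) = 3.16 × 10^-3 M
At equilibrium [HA] = 0.498 − 3.16 × 10^-3 = 4.95 × 10^-1 M
Ka = [H+][A-]/[HA] = (3.16 × 10^-3)² / 4.95 × 10^-1 = 2.0 × 10^-5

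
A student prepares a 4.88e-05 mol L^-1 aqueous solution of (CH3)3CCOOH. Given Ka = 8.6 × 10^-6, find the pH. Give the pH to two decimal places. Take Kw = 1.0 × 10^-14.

(CH3)3CCOOH ⇌ (CH3)3CCOO- + H+
From the ICE table, Ka = [H+]²/(4.88e-05 − [H+]) = 8.6 × 10^-6.
The 5% rule fails; solving [H+]² + Ka·[H+] − Ka·C₀ = 0 exactly:
[H+] = (−Ka + √(Ka² + 4·Ka·C₀))/2 = 1.66 × 10^-5 M
pH = −log[H+] = −log(1.66 × 10^-5) = 4.78

pH = 4.78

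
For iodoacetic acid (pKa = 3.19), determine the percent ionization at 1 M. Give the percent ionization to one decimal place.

2.5%

ICH2COOH ⇌ ICH2COO- + H+; let x = [H+] at equilibrium.
Ka = 10^(−3.19) = 6.46 × 10^-4
x ≈ √(Ka·C₀) = √(6.46 × 10^-4 × 1) = 2.54 × 10^-2 M
% ionization = x/C₀ × 100% = 2.54 × 10^-2/1 × 100% = 2.5%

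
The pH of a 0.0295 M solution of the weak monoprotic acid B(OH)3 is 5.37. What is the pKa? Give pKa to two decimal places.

[H+] = 10^(-5.37) = 4.27 × 10^-6 M
At equilibrium [HA] = 0.0295 − 4.27 × 10^-6 = 2.95 × 10^-2 M
Ka = [H+][A-]/[HA] = (4.27 × 10^-6)² / 2.95 × 10^-2 = 6.18 × 10^-10
pKa = -log(6.18 × 10^-10) = 9.21

pKa = 9.21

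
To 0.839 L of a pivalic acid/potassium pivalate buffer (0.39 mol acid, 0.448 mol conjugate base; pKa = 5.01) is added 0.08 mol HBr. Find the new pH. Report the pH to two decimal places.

pH = 4.90

After neutralization: n((CH3)3CCOOH) = 0.47 mol, n((CH3)3CCOO-) = 0.368 mol.
pH = pKa + log([A⁻]/[HA]) = 5.01 + log(0.368/0.47) = 5.01 -0.106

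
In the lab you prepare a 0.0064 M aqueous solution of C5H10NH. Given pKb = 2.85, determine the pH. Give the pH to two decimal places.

C5H10NH + H2O ⇌ C5H10NH2+ + OH-
Kb = 10^(−2.85) = 1.41 × 10^-3
From the ICE table, Kb = [OH-]²/(0.0064 − [OH-]) = 1.41 × 10^-3.
Here C₀/Kb ≈ 4.54, so the small-[OH-] approximation fails. Use the quadratic:
[OH-] = (−Kb + √(Kb² + 4·Kb·C₀))/2 = 2.38 × 10^-3 M
pOH = −log(2.38 × 10^-3) = 2.62; pH = 14.00 − 2.62 = 11.38

pH = 11.38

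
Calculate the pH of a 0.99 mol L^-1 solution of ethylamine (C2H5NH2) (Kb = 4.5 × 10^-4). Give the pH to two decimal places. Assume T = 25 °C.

pH = 12.32

C2H5NH2 + H2O ⇌ C2H5NH3+ + OH-
From the ICE table, Kb = [OH-]²/(0.99 − [OH-]) = 4.5 × 10^-4.
Since Kb ≪ C₀, [OH-] ≈ √(Kb·C₀) = 2.11 × 10^-2 M.
([OH-]/C₀ = 2.1% < 5%, so the approximation holds.)
pOH = −log(2.11 × 10^-2) = 1.68; pH = 14.00 − 1.68 = 12.32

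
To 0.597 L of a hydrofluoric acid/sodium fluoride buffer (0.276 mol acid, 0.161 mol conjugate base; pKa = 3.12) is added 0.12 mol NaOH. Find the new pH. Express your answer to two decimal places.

pH = 3.38

OH- converts HF to F-: HF → 0.156 mol, F- → 0.281 mol.
pH = pKa + log(n_F-/n_HF) = 3.12 + log(0.281/0.156) = 3.12 + (+0.256)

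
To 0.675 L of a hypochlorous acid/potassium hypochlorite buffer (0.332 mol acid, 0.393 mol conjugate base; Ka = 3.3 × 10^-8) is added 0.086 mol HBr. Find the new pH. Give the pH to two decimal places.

pH = 7.35

After neutralization: n(HOCl) = 0.418 mol, n(OCl-) = 0.307 mol.
pKa = −log(3.3 × 10^-8) = 7.481
pH = pKa + log([A⁻]/[HA]) = 7.481 + log(0.307/0.418) = 7.481 -0.134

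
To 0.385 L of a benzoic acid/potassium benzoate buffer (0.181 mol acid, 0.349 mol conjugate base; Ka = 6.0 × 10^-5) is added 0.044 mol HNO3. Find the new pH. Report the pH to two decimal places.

After neutralization: n(C6H5COOH) = 0.225 mol, n(C6H5COO-) = 0.305 mol.
pKa = −log(6.0 × 10^-5) = 4.222
pH = pKa + log([A⁻]/[HA]) = 4.222 + log(0.305/0.225) = 4.222 +0.132

pH = 4.35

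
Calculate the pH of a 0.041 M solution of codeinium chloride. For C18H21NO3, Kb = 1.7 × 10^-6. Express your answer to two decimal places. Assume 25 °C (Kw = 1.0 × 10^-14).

C18H22NO3+ is the conjugate acid of the weak base C18H21NO3.
Ka = Kw/Kb = 1.0×10^-14 / 1.7 × 10^-6 = 5.88 × 10^-9
From the ICE table, Ka = x²/(0.041 − x) = 5.88 × 10^-9.
Assume x ≪ 0.041: x ≈ √(5.88 × 10^-9 × 0.041) = 1.55 × 10^-5 M
Check: 0.038% ionized — well under 5%, approximation valid.
pH = −log[H+] = −log(1.55 × 10^-5) = 4.81

pH = 4.81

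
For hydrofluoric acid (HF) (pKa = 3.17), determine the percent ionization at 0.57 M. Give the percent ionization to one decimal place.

HF ⇌ F- + H+; let x = [H+] at equilibrium.
Ka = 10^(−3.17) = 6.76 × 10^-4
x ≈ √(Ka·C₀) = √(6.76 × 10^-4 × 0.57) = 1.96 × 10^-2 M
Fraction ionized = 1.96 × 10^-2 / 0.57 = 0.0344 → 3.4%

3.4%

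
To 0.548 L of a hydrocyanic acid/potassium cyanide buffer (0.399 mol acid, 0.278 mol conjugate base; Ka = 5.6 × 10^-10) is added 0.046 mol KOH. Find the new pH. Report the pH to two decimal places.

pH = 9.21

After neutralization: n(HCN) = 0.353 mol, n(CN-) = 0.324 mol.
pKa = −log(5.6 × 10^-10) = 9.252
pH = pKa + log([A⁻]/[HA]) = 9.252 + log(0.324/0.353) = 9.252 -0.037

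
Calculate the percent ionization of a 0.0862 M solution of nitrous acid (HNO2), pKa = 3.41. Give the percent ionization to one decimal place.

6.5%

HNO2 ⇌ NO2- + H+; let x = [H+] at equilibrium.
Ka = 10^(−3.41) = 3.89 × 10^-4
Solve x² + 0.000389x − 3.35e-05 = 0 → x = 5.60 × 10^-3 M
% ionization = x/C₀ × 100% = 5.60 × 10^-3/0.0862 × 100% = 6.5%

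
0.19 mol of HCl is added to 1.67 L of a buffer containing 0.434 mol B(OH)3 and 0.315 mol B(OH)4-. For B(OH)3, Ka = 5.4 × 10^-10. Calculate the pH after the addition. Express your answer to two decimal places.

pH = 8.57

After neutralization: n(B(OH)3) = 0.624 mol, n(B(OH)4-) = 0.125 mol.
pKa = −log(5.4 × 10^-10) = 9.268
pH = pKa + log([A⁻]/[HA]) = 9.268 + log(0.125/0.624) = 9.268 -0.698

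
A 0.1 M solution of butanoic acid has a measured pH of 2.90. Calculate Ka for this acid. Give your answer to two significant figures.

[H+] = 10^(-2.90) = 1.26 × 10^-3 M
At equilibrium [HA] = 0.1 − 1.26 × 10^-3 = 9.87 × 10^-2 M
Ka = [H+][A-]/[HA] = (1.26 × 10^-3)² / 9.87 × 10^-2 = 1.6 × 10^-5

Ka = 1.6 × 10^-5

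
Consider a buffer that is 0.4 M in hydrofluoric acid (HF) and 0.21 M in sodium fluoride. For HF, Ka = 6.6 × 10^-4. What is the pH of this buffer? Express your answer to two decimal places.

pKa = −log(6.6 × 10^-4) = 3.180
Henderson–Hasselbalch: pH = pKa + log([F-]/[HF]) = 3.180 + log(0.21/0.4)
pH = 3.180 + (-0.280) = 2.90

pH = 2.90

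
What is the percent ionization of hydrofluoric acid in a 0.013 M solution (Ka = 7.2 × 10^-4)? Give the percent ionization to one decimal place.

20.9%

HF ⇌ F- + H+; let x = [H+] at equilibrium.
Solve x² + 0.00072x − 9.36e-06 = 0 → x = 2.72 × 10^-3 M
Fraction ionized = 2.72 × 10^-3 / 0.013 = 0.2092 → 20.9%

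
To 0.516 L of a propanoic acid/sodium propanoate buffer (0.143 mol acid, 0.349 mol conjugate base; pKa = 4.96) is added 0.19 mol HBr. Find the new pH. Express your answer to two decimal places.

pH = 4.64

Added H+ converts CH3CH2COO- to CH3CH2COOH: CH3CH2COOH → 0.333 mol, CH3CH2COO- → 0.159 mol.
Henderson–Hasselbalch with mole ratio 0.159/0.333: pH = 4.96 + (-0.321)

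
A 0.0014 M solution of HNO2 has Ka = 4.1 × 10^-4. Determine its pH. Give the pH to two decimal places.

pH = 3.24

HNO2 ⇌ NO2- + H+
Let x = [H+] at equilibrium. Ka = x²/(0.0014 − x).
x is not negligible relative to C₀; solve x² + 0.00041·x − 5.74e-07 = 0.
x = (−Ka + √(Ka² + 4·Ka·C₀))/2 = 5.80 × 10^-4 M
pH = −log(5.80 × 10^-4) = 3.24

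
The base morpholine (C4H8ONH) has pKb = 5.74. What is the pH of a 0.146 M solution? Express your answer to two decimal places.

pH = 10.71

C4H8ONH + H2O ⇌ C4H8ONH2+ + OH-
Kb = 10^(−5.74) = 1.82 × 10^-6
From the ICE table, Kb = x²/(0.146 − x) = 1.82 × 10^-6.
Since Kb ≪ C₀, x ≈ √(Kb·C₀) = 5.15 × 10^-4 M.
pOH = −log(5.15 × 10^-4) = 3.29; pH = 14.00 − 3.29 = 10.71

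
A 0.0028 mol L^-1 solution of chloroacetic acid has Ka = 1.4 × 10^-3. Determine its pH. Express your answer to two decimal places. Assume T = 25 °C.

ClCH2COOH ⇌ ClCH2COO- + H+
From the ICE table, Ka = [H+]²/(0.0028 − [H+]) = 1.4 × 10^-3.
[H+] is not negligible relative to C₀; solve [H+]² + 0.0014·[H+] − 3.92e-06 = 0.
[H+] = (−Ka + √(Ka² + 4·Ka·C₀))/2 = 1.40 × 10^-3 M
pH = −log(1.40 × 10^-3) = 2.85

pH = 2.85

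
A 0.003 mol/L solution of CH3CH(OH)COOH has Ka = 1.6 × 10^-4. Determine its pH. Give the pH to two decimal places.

pH = 3.21

CH3CH(OH)COOH ⇌ CH3CH(OH)COO- + H+
Ka = [H+]²/(0.003 − [H+]) = 1.6 × 10^-4
[H+] is not negligible relative to C₀; solve [H+]² + 0.00016·[H+] − 4.8e-07 = 0.
[H+] = (−Ka + √(Ka² + 4·Ka·C₀))/2 = 6.17 × 10^-4 M
pH = −log[H+] = −log(6.17 × 10^-4) = 3.21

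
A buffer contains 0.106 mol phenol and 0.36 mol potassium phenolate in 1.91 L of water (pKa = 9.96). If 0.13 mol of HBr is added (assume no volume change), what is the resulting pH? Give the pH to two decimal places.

Added H+ converts C6H5O- to C6H5OH: C6H5OH → 0.236 mol, C6H5O- → 0.23 mol.
Henderson–Hasselbalch with mole ratio 0.23/0.236: pH = 9.96 + (-0.011)

pH = 9.95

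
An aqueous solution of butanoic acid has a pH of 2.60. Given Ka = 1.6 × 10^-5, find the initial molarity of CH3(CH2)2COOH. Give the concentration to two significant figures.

[H+] = 10^(-2.60) = 2.51 × 10^-3 M = x
Ka = x²/(C₀ − x) ⇒ C₀ = x + x²/Ka
C₀ = 2.51 × 10^-3 + (2.51 × 10^-3)²/(1.6 × 10^-5) = 3.96 × 10^-1 M

C₀ = 4.0 × 10^-1 M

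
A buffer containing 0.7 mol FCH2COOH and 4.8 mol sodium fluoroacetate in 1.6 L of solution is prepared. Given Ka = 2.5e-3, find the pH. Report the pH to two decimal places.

pH = 3.44

pKa = −log(2.5 × 10^-3) = 2.602
Henderson–Hasselbalch: pH = pKa + log([FCH2COO-]/[FCH2COOH]) = 2.602 + log(4.8/0.7)
pH = 2.602 + (+0.836) = 3.44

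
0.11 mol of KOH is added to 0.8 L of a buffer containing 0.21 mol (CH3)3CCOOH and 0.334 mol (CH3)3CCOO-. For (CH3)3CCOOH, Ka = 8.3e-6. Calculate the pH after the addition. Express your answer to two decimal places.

OH- converts (CH3)3CCOOH to (CH3)3CCOO-: (CH3)3CCOOH → 0.1 mol, (CH3)3CCOO- → 0.444 mol.
pKa = −log(8.3 × 10^-6) = 5.081
Henderson–Hasselbalch with mole ratio 0.444/0.1: pH = 5.081 + (+0.647)

pH = 5.73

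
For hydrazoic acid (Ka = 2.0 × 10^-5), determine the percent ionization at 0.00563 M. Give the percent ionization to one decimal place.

5.8%

HN3 ⇌ N3- + H+; let x = [H+] at equilibrium.
Ka = x²/(C₀ − x); solving the quadratic gives x = 3.26 × 10^-4 M.
% ionization = x/C₀ × 100% = 3.26 × 10^-4/0.00563 × 100% = 5.8%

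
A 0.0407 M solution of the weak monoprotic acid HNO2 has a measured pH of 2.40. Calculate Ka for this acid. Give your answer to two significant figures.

[H+] = 10^(-2.40) = 3.98 × 10^-3 M
At equilibrium [HA] = 0.0407 − 3.98 × 10^-3 = 3.67 × 10^-2 M
Ka = [H+][A-]/[HA] = (3.98 × 10^-3)² / 3.67 × 10^-2 = 4.3 × 10^-4

Ka = 4.3 × 10^-4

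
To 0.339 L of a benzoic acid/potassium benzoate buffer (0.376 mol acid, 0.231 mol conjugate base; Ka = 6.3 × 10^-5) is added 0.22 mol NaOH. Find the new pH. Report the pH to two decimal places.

OH- converts C6H5COOH to C6H5COO-: C6H5COOH → 0.156 mol, C6H5COO- → 0.451 mol.
pKa = −log(6.3 × 10^-5) = 4.201
pH = pKa + log(n_C6H5COO-/n_C6H5COOH) = 4.201 + log(0.451/0.156) = 4.201 + (+0.461)

pH = 4.66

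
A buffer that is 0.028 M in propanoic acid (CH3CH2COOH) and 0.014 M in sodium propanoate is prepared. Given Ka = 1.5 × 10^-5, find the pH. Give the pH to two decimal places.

pKa = −log(1.5 × 10^-5) = 4.824
Using pH = pKa + log([base]/[acid]) with [base]/[acid] = 0.014/0.028:
pH = 4.824 + (-0.301) = 4.52

pH = 4.52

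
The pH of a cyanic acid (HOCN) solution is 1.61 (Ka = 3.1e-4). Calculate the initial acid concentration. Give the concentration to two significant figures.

C₀ = 2.0 M

[H+] = 10^(-1.61) = 2.45 × 10^-2 M = x
Ka = x²/(C₀ − x) ⇒ C₀ = x + x²/Ka
C₀ = 2.45 × 10^-2 + (2.45 × 10^-2)²/(3.1 × 10^-4) = 1.96 M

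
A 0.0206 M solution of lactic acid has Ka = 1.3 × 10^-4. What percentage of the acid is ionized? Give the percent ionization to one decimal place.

CH3CH(OH)COOH ⇌ CH3CH(OH)COO- + H+; let x = [H+] at equilibrium.
Ka = x²/(C₀ − x); solving the quadratic gives x = 1.57 × 10^-3 M.
Fraction ionized = 1.57 × 10^-3 / 0.0206 = 0.0762 → 7.6%

7.6%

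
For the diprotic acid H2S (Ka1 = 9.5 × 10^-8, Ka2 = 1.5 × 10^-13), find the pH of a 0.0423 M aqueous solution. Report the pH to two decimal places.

Since Ka1 ≫ Ka2, the first ionization dominates [H+].
Ka1 = x²/(0.0423 − x) = 9.5 × 10^-8
x ≈ √(9.5 × 10^-8 × 0.0423) = 6.34 × 10^-5 M
pH = −log(6.34 × 10^-5) = 4.20

pH = 4.20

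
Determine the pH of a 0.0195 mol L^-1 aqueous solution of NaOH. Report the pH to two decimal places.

NaOH is a strong base; [OH-] = 0.0195 M.
pOH = -log(0.0195) = 1.71
pH = 14.00 - 1.71 = 12.29

pH = 12.29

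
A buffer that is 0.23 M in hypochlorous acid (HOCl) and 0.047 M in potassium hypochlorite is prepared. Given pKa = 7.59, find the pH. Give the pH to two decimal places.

pH = 6.90

Henderson–Hasselbalch: pH = pKa + log([OCl-]/[HOCl]) = 7.59 + log(0.047/0.23)
pH = 7.59 + (-0.690) = 6.90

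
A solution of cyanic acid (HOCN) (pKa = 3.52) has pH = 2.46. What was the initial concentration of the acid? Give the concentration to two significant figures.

[H+] = 10^(-2.46) = 3.47 × 10^-3 M = x
Ka = 10^(−3.52) = 3.02 × 10^-4
Ka = x²/(C₀ − x) ⇒ C₀ = x + x²/Ka
C₀ = 3.47 × 10^-3 + (3.47 × 10^-3)²/(3.02 × 10^-4) = 4.33 × 10^-2 M

C₀ = 4.3 × 10^-2 M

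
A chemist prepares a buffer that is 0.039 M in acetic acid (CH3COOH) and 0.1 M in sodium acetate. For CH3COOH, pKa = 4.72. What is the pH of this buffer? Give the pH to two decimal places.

pH = pKa + log([A⁻]/[HA]) = 4.72 + log(0.1/0.039)
pH = 4.72 + (+0.409) = 5.13

pH = 5.13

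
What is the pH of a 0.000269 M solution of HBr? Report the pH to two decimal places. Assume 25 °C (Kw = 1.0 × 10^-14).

HBr is a strong acid and dissociates completely, so [H+] = 0.000269 M.
pH = -log(0.000269) = 3.57

pH = 3.57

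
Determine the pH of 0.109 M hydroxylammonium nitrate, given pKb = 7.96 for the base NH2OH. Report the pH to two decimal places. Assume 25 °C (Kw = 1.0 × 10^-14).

NH3OH+ is the conjugate acid of the weak base NH2OH.
Kb = 10^(−7.96) = 1.10 × 10^-8
Ka = Kw/Kb = 1.0×10^-14 / 1.10 × 10^-8 = 9.09 × 10^-7
From the ICE table, Ka = [H+]²/(0.109 − [H+]) = 9.09 × 10^-7.
Since Ka ≪ C₀, [H+] ≈ √(Ka·C₀) = 3.15 × 10^-4 M.
Check: 0.29% ionized — well under 5%, approximation valid.
pH = −log(3.15 × 10^-4) = 3.50

pH = 3.50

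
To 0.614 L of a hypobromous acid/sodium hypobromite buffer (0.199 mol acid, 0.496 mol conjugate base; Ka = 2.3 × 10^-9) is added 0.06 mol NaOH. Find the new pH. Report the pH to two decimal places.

pH = 9.24

After neutralization: n(HOBr) = 0.139 mol, n(OBr-) = 0.556 mol.
pKa = −log(2.3 × 10^-9) = 8.638
Henderson–Hasselbalch with mole ratio 0.556/0.139: pH = 8.638 + (+0.602)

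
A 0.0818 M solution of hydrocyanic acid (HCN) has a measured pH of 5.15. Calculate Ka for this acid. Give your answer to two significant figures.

Ka = 6.1 × 10^-10

[H+] = 10^(-5.15) = 7.08 × 10^-6 M
At equilibrium [HA] = 0.0818 − 7.08 × 10^-6 = 8.18 × 10^-2 M
Ka = [H+][A-]/[HA] = (7.08 × 10^-6)² / 8.18 × 10^-2 = 6.1 × 10^-10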